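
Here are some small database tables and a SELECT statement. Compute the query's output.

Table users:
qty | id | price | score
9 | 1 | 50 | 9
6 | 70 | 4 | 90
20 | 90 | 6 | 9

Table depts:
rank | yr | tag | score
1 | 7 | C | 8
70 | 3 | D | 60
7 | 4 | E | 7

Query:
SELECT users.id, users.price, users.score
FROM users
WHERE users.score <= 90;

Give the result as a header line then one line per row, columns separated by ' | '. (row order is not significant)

After WHERE (3 rows):
users.qty | users.id | users.price | users.score
9 | 1 | 50 | 9
6 | 70 | 4 | 90
20 | 90 | 6 | 9
After SELECT (3 rows):
users.id | users.price | users.score
1 | 50 | 9
70 | 4 | 90
90 | 6 | 9

== RESULT ==
users.id | users.price | users.score
1 | 50 | 9
70 | 4 | 90
90 | 6 | 9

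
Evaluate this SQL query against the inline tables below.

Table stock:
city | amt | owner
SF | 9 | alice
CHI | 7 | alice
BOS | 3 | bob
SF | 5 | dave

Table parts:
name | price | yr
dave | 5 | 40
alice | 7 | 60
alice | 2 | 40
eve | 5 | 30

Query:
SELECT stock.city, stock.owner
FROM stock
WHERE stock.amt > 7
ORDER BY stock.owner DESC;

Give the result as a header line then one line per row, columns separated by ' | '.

After WHERE (1 rows):
stock.city | stock.amt | stock.owner
SF | 9 | alice
After SELECT (1 rows):
stock.city | stock.owner
SF | alice
After ORDER BY (1 rows):
stock.city | stock.owner
SF | alice

== RESULT ==
stock.city | stock.owner
SF | alice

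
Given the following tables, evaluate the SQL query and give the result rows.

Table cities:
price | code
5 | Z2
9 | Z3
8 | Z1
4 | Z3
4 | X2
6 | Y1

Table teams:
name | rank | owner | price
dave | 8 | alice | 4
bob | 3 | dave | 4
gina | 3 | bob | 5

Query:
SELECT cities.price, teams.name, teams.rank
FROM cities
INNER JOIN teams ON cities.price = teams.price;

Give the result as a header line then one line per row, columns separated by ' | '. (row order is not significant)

== RESULT ==
cities.price | teams.name | teams.rank
5 | gina | 3
4 | dave | 8
4 | bob | 3
4 | dave | 8
4 | bob | 3

Derivation:
After JOIN teams (5 rows):
cities.price | cities.code | teams.name | teams.rank | teams.owner | teams.price
5 | Z2 | gina | 3 | bob | 5
4 | Z3 | dave | 8 | alice | 4
4 | Z3 | bob | 3 | dave | 4
4 | X2 | dave | 8 | alice | 4
4 | X2 | bob | 3 | dave | 4
After SELECT (5 rows):
cities.price | teams.name | teams.rank
5 | gina | 3
4 | dave | 8
4 | bob | 3
4 | dave | 8
4 | bob | 3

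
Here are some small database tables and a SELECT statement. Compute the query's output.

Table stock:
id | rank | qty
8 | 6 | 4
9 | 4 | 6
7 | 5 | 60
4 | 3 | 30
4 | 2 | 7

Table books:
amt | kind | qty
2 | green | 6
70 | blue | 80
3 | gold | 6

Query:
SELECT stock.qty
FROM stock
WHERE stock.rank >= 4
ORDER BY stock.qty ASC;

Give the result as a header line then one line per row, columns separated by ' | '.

After WHERE (3 rows):
stock.id | stock.rank | stock.qty
8 | 6 | 4
9 | 4 | 6
7 | 5 | 60
After SELECT (3 rows):
stock.qty
4
6
60
After ORDER BY (3 rows):
stock.qty
4
6
60

== RESULT ==
stock.qty
4
6
60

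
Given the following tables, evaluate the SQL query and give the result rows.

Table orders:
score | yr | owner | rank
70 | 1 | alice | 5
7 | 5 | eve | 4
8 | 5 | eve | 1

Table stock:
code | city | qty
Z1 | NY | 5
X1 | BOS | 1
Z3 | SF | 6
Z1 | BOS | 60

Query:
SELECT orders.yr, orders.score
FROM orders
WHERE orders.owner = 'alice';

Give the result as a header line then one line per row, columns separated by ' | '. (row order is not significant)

== RESULT ==
orders.yr | orders.score
1 | 70

Derivation:
After WHERE (1 rows):
orders.score | orders.yr | orders.owner | orders.rank
70 | 1 | alice | 5
After SELECT (1 rows):
orders.yr | orders.score
1 | 70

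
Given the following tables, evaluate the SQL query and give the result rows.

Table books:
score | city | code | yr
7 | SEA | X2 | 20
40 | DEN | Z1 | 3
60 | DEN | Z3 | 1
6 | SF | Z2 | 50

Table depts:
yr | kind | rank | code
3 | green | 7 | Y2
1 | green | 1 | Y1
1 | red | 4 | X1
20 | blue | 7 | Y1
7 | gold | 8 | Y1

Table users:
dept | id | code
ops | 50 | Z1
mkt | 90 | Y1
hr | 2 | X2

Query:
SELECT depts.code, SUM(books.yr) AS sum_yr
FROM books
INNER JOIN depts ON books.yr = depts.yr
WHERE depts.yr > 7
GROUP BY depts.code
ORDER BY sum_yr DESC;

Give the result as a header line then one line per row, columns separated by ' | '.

== RESULT ==
depts.code | sum_yr
Y1 | 20

Derivation:
After JOIN depts (4 rows):
books.score | books.city | books.code | books.yr | depts.yr | depts.kind | depts.rank | depts.code
7 | SEA | X2 | 20 | 20 | blue | 7 | Y1
40 | DEN | Z1 | 3 | 3 | green | 7 | Y2
60 | DEN | Z3 | 1 | 1 | green | 1 | Y1
60 | DEN | Z3 | 1 | 1 | red | 4 | X1
After WHERE (1 rows):
books.score | books.city | books.code | books.yr | depts.yr | depts.kind | depts.rank | depts.code
7 | SEA | X2 | 20 | 20 | blue | 7 | Y1
After GROUP BY (1 rows):
depts.code | sum_yr
Y1 | 20
After ORDER BY (1 rows):
depts.code | sum_yr
Y1 | 20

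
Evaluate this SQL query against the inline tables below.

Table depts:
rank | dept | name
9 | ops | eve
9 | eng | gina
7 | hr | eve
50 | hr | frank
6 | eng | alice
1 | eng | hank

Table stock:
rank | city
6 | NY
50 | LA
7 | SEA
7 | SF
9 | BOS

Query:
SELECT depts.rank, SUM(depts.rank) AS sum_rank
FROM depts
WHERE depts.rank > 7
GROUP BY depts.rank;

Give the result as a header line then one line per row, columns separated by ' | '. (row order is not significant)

== RESULT ==
depts.rank | sum_rank
9 | 18
50 | 50

Derivation:
After WHERE (3 rows):
depts.rank | depts.dept | depts.name
9 | ops | eve
9 | eng | gina
50 | hr | frank
After GROUP BY (2 rows):
depts.rank | sum_rank
9 | 18
50 | 50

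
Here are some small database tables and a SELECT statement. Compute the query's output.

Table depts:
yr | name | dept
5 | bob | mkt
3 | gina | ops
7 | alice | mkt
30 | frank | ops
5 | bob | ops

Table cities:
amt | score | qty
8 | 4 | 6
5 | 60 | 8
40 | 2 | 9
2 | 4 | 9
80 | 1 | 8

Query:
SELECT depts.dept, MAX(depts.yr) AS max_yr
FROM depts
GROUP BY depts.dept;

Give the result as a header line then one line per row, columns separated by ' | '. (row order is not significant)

After GROUP BY (2 rows):
depts.dept | max_yr
mkt | 7
ops | 30

== RESULT ==
depts.dept | max_yr
mkt | 7
ops | 30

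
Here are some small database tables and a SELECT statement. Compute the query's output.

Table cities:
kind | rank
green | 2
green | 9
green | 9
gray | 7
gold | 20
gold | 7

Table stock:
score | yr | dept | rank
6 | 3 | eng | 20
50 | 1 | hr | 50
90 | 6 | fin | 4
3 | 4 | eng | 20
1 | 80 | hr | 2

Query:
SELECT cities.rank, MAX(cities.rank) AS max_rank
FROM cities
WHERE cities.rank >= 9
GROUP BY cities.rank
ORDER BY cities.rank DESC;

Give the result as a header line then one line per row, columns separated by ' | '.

After WHERE (3 rows):
cities.kind | cities.rank
green | 9
green | 9
gold | 20
After GROUP BY (2 rows):
cities.rank | max_rank
9 | 9
20 | 20
After ORDER BY (2 rows):
cities.rank | max_rank
20 | 20
9 | 9

== RESULT ==
cities.rank | max_rank
20 | 20
9 | 9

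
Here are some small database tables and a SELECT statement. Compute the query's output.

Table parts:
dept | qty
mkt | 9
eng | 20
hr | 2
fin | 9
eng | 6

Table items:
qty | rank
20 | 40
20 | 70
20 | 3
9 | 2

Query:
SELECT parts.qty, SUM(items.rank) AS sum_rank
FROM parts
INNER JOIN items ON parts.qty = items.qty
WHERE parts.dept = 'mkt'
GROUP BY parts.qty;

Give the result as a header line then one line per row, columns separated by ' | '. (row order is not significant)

After JOIN items (5 rows):
parts.dept | parts.qty | items.qty | items.rank
mkt | 9 | 9 | 2
eng | 20 | 20 | 40
eng | 20 | 20 | 70
eng | 20 | 20 | 3
fin | 9 | 9 | 2
After WHERE (1 rows):
parts.dept | parts.qty | items.qty | items.rank
mkt | 9 | 9 | 2
After GROUP BY (1 rows):
parts.qty | sum_rank
9 | 2

== RESULT ==
parts.qty | sum_rank
9 | 2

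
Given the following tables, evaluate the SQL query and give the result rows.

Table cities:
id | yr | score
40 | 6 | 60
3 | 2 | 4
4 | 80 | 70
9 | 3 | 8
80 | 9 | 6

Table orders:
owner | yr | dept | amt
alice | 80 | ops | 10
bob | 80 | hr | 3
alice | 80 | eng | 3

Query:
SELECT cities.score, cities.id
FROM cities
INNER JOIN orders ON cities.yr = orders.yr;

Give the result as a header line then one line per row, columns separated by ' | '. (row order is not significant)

== RESULT ==
cities.score | cities.id
70 | 4
70 | 4
70 | 4

Derivation:
After JOIN orders (3 rows):
cities.id | cities.yr | cities.score | orders.owner | orders.yr | orders.dept | orders.amt
4 | 80 | 70 | alice | 80 | ops | 10
4 | 80 | 70 | bob | 80 | hr | 3
4 | 80 | 70 | alice | 80 | eng | 3
After SELECT (3 rows):
cities.score | cities.id
70 | 4
70 | 4
70 | 4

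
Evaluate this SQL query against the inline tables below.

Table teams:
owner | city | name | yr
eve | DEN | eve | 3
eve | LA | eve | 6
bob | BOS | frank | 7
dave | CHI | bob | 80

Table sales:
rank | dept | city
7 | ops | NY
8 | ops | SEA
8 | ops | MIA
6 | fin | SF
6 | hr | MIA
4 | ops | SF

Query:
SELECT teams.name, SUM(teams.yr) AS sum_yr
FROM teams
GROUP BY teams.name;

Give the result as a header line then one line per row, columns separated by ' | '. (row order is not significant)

== RESULT ==
teams.name | sum_yr
eve | 9
frank | 7
bob | 80

Derivation:
After GROUP BY (3 rows):
teams.name | sum_yr
eve | 9
frank | 7
bob | 80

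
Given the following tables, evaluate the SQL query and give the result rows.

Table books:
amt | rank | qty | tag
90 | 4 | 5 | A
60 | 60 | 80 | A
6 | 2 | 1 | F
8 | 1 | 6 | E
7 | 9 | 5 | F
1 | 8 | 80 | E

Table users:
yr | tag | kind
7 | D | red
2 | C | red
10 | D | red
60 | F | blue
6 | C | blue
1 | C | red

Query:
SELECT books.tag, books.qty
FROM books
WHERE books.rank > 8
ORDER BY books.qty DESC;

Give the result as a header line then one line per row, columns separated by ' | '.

After WHERE (2 rows):
books.amt | books.rank | books.qty | books.tag
60 | 60 | 80 | A
7 | 9 | 5 | F
After SELECT (2 rows):
books.tag | books.qty
A | 80
F | 5
After ORDER BY (2 rows):
books.tag | books.qty
A | 80
F | 5

== RESULT ==
books.tag | books.qty
A | 80
F | 5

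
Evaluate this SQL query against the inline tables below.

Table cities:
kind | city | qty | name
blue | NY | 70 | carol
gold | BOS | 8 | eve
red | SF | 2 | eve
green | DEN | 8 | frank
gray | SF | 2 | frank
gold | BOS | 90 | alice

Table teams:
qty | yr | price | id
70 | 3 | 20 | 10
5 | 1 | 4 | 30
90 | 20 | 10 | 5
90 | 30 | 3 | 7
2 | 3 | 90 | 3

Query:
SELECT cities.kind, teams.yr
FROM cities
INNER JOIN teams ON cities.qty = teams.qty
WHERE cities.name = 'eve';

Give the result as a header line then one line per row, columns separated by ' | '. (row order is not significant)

== RESULT ==
cities.kind | teams.yr
red | 3

Derivation:
After JOIN teams (5 rows):
cities.kind | cities.city | cities.qty | cities.name | teams.qty | teams.yr | teams.price | teams.id
blue | NY | 70 | carol | 70 | 3 | 20 | 10
red | SF | 2 | eve | 2 | 3 | 90 | 3
gray | SF | 2 | frank | 2 | 3 | 90 | 3
gold | BOS | 90 | alice | 90 | 20 | 10 | 5
gold | BOS | 90 | alice | 90 | 30 | 3 | 7
After WHERE (1 rows):
cities.kind | cities.city | cities.qty | cities.name | teams.qty | teams.yr | teams.price | teams.id
red | SF | 2 | eve | 2 | 3 | 90 | 3
After SELECT (1 rows):
cities.kind | teams.yr
red | 3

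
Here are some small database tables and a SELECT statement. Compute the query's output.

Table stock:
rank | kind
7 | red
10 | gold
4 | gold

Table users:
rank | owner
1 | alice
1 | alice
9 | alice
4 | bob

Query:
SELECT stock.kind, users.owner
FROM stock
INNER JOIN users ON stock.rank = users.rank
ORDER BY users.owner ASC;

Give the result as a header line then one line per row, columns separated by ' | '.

== RESULT ==
stock.kind | users.owner
gold | bob

Derivation:
After JOIN users (1 rows):
stock.rank | stock.kind | users.rank | users.owner
4 | gold | 4 | bob
After SELECT (1 rows):
stock.kind | users.owner
gold | bob
After ORDER BY (1 rows):
stock.kind | users.owner
gold | bob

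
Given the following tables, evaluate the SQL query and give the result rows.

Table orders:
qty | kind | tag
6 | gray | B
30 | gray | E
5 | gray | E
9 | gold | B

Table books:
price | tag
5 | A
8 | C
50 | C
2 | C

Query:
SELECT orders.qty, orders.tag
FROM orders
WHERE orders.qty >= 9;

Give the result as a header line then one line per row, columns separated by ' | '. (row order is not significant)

== RESULT ==
orders.qty | orders.tag
30 | E
9 | B

Derivation:
After WHERE (2 rows):
orders.qty | orders.kind | orders.tag
30 | gray | E
9 | gold | B
After SELECT (2 rows):
orders.qty | orders.tag
30 | E
9 | B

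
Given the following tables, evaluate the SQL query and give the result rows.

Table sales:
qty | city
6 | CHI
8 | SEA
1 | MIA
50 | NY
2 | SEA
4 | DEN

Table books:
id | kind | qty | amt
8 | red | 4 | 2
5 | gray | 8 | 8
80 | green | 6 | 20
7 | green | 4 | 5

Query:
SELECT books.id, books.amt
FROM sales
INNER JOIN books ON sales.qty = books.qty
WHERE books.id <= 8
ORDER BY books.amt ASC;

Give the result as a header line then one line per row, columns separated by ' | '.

== RESULT ==
books.id | books.amt
8 | 2
7 | 5
5 | 8

Derivation:
After JOIN books (4 rows):
sales.qty | sales.city | books.id | books.kind | books.qty | books.amt
6 | CHI | 80 | green | 6 | 20
8 | SEA | 5 | gray | 8 | 8
4 | DEN | 8 | red | 4 | 2
4 | DEN | 7 | green | 4 | 5
After WHERE (3 rows):
sales.qty | sales.city | books.id | books.kind | books.qty | books.amt
8 | SEA | 5 | gray | 8 | 8
4 | DEN | 8 | red | 4 | 2
4 | DEN | 7 | green | 4 | 5
After SELECT (3 rows):
books.id | books.amt
5 | 8
8 | 2
7 | 5
After ORDER BY (3 rows):
books.id | books.amt
8 | 2
7 | 5
5 | 8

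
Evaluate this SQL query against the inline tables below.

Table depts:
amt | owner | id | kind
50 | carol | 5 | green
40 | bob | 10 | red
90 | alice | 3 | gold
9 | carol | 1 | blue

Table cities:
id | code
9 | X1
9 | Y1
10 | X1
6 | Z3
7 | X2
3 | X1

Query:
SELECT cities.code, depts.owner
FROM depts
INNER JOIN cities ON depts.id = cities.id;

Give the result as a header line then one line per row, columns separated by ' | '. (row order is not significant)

After JOIN cities (2 rows):
depts.amt | depts.owner | depts.id | depts.kind | cities.id | cities.code
40 | bob | 10 | red | 10 | X1
90 | alice | 3 | gold | 3 | X1
After SELECT (2 rows):
cities.code | depts.owner
X1 | bob
X1 | alice

== RESULT ==
cities.code | depts.owner
X1 | bob
X1 | alice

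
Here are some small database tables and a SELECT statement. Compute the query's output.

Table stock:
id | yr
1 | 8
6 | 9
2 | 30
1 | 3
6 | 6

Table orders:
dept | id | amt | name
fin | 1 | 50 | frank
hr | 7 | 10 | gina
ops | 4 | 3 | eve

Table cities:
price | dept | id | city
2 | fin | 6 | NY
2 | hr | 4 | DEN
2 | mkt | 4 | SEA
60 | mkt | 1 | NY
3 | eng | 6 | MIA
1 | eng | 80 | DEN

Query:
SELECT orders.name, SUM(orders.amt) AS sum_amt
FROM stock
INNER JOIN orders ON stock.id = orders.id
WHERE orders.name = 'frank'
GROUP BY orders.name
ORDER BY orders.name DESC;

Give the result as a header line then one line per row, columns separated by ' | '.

After JOIN orders (2 rows):
stock.id | stock.yr | orders.dept | orders.id | orders.amt | orders.name
1 | 8 | fin | 1 | 50 | frank
1 | 3 | fin | 1 | 50 | frank
After WHERE (2 rows):
stock.id | stock.yr | orders.dept | orders.id | orders.amt | orders.name
1 | 8 | fin | 1 | 50 | frank
1 | 3 | fin | 1 | 50 | frank
After GROUP BY (1 rows):
orders.name | sum_amt
frank | 100
After ORDER BY (1 rows):
orders.name | sum_amt
frank | 100

== RESULT ==
orders.name | sum_amt
frank | 100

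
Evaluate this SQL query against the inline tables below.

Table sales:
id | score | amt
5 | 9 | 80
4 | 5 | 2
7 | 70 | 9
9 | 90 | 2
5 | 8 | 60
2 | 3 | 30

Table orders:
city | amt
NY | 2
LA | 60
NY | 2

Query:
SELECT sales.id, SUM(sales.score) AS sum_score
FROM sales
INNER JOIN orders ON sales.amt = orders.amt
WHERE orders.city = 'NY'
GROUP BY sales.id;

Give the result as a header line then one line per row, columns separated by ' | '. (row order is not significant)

After JOIN orders (5 rows):
sales.id | sales.score | sales.amt | orders.city | orders.amt
4 | 5 | 2 | NY | 2
4 | 5 | 2 | NY | 2
9 | 90 | 2 | NY | 2
9 | 90 | 2 | NY | 2
5 | 8 | 60 | LA | 60
After WHERE (4 rows):
sales.id | sales.score | sales.amt | orders.city | orders.amt
4 | 5 | 2 | NY | 2
4 | 5 | 2 | NY | 2
9 | 90 | 2 | NY | 2
9 | 90 | 2 | NY | 2
After GROUP BY (2 rows):
sales.id | sum_score
4 | 10
9 | 180

== RESULT ==
sales.id | sum_score
4 | 10
9 | 180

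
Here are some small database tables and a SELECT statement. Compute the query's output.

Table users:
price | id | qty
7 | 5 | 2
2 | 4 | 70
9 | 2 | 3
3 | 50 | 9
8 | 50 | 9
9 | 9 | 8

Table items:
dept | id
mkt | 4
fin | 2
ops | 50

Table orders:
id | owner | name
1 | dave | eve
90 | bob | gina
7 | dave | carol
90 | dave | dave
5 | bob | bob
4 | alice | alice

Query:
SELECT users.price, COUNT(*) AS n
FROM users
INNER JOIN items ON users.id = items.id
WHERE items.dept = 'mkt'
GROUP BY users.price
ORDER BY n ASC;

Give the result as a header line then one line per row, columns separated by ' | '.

== RESULT ==
users.price | n
2 | 1

Derivation:
After JOIN items (4 rows):
users.price | users.id | users.qty | items.dept | items.id
2 | 4 | 70 | mkt | 4
9 | 2 | 3 | fin | 2
3 | 50 | 9 | ops | 50
8 | 50 | 9 | ops | 50
After WHERE (1 rows):
users.price | users.id | users.qty | items.dept | items.id
2 | 4 | 70 | mkt | 4
After GROUP BY (1 rows):
users.price | n
2 | 1
After ORDER BY (1 rows):
users.price | n
2 | 1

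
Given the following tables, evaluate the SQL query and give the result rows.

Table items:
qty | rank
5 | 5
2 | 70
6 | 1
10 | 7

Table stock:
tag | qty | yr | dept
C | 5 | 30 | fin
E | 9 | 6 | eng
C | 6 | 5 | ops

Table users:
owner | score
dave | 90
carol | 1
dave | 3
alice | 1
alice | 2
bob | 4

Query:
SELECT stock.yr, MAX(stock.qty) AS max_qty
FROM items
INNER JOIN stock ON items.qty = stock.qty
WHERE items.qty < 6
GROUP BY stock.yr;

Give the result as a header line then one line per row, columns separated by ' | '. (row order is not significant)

After JOIN stock (2 rows):
items.qty | items.rank | stock.tag | stock.qty | stock.yr | stock.dept
5 | 5 | C | 5 | 30 | fin
6 | 1 | C | 6 | 5 | ops
After WHERE (1 rows):
items.qty | items.rank | stock.tag | stock.qty | stock.yr | stock.dept
5 | 5 | C | 5 | 30 | fin
After GROUP BY (1 rows):
stock.yr | max_qty
30 | 5

== RESULT ==
stock.yr | max_qty
30 | 5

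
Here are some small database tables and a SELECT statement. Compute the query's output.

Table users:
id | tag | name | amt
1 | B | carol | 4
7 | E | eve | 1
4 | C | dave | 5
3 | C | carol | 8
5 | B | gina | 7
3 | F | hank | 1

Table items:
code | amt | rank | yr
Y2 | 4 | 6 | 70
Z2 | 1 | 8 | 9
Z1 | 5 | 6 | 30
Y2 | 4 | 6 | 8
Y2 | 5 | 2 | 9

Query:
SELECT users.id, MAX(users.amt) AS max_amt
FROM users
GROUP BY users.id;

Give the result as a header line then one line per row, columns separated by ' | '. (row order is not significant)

After GROUP BY (5 rows):
users.id | max_amt
1 | 4
7 | 1
4 | 5
3 | 8
5 | 7

== RESULT ==
users.id | max_amt
1 | 4
7 | 1
4 | 5
3 | 8
5 | 7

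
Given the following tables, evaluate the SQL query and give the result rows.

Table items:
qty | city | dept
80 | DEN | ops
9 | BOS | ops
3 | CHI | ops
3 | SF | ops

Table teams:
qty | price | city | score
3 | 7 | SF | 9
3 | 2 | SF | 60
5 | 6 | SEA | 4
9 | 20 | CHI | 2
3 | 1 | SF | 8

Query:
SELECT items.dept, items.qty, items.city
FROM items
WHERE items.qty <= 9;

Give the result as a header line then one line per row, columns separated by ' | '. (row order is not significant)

After WHERE (3 rows):
items.qty | items.city | items.dept
9 | BOS | ops
3 | CHI | ops
3 | SF | ops
After SELECT (3 rows):
items.dept | items.qty | items.city
ops | 9 | BOS
ops | 3 | CHI
ops | 3 | SF

== RESULT ==
items.dept | items.qty | items.city
ops | 9 | BOS
ops | 3 | CHI
ops | 3 | SF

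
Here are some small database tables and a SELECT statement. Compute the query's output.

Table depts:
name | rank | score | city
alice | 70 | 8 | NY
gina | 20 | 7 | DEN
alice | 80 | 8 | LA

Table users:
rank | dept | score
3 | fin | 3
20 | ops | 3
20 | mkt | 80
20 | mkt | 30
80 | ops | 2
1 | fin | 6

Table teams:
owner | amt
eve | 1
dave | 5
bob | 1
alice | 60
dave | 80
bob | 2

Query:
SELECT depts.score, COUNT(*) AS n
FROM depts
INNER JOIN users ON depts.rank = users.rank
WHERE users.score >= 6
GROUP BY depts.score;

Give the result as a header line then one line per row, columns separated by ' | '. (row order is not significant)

After JOIN users (4 rows):
depts.name | depts.rank | depts.score | depts.city | users.rank | users.dept | users.score
gina | 20 | 7 | DEN | 20 | ops | 3
gina | 20 | 7 | DEN | 20 | mkt | 80
gina | 20 | 7 | DEN | 20 | mkt | 30
alice | 80 | 8 | LA | 80 | ops | 2
After WHERE (2 rows):
depts.name | depts.rank | depts.score | depts.city | users.rank | users.dept | users.score
gina | 20 | 7 | DEN | 20 | mkt | 80
gina | 20 | 7 | DEN | 20 | mkt | 30
After GROUP BY (1 rows):
depts.score | n
7 | 2

== RESULT ==
depts.score | n
7 | 2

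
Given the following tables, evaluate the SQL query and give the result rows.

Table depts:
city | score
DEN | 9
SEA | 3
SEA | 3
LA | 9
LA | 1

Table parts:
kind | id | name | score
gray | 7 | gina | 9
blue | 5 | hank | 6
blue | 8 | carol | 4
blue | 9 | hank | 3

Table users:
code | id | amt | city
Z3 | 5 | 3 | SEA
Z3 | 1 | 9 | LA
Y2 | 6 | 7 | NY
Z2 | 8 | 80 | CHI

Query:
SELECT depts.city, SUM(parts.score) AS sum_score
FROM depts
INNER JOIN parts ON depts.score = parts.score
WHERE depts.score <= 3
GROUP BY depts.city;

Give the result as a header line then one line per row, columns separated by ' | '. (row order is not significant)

After JOIN parts (4 rows):
depts.city | depts.score | parts.kind | parts.id | parts.name | parts.score
DEN | 9 | gray | 7 | gina | 9
SEA | 3 | blue | 9 | hank | 3
SEA | 3 | blue | 9 | hank | 3
LA | 9 | gray | 7 | gina | 9
After WHERE (2 rows):
depts.city | depts.score | parts.kind | parts.id | parts.name | parts.score
SEA | 3 | blue | 9 | hank | 3
SEA | 3 | blue | 9 | hank | 3
After GROUP BY (1 rows):
depts.city | sum_score
SEA | 6

== RESULT ==
depts.city | sum_score
SEA | 6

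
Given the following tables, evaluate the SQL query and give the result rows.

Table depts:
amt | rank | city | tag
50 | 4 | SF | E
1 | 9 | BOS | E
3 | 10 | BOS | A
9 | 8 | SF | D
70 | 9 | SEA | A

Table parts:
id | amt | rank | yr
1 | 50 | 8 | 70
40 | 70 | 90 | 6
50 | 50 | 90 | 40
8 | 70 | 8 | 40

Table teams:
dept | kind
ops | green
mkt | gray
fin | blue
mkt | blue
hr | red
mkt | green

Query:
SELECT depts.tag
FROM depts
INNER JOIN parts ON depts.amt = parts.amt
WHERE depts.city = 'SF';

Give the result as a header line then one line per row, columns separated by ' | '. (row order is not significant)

After JOIN parts (4 rows):
depts.amt | depts.rank | depts.city | depts.tag | parts.id | parts.amt | parts.rank | parts.yr
50 | 4 | SF | E | 1 | 50 | 8 | 70
50 | 4 | SF | E | 50 | 50 | 90 | 40
70 | 9 | SEA | A | 40 | 70 | 90 | 6
70 | 9 | SEA | A | 8 | 70 | 8 | 40
After WHERE (2 rows):
depts.amt | depts.rank | depts.city | depts.tag | parts.id | parts.amt | parts.rank | parts.yr
50 | 4 | SF | E | 1 | 50 | 8 | 70
50 | 4 | SF | E | 50 | 50 | 90 | 40
After SELECT (2 rows):
depts.tag
E
E

== RESULT ==
depts.tag
E
E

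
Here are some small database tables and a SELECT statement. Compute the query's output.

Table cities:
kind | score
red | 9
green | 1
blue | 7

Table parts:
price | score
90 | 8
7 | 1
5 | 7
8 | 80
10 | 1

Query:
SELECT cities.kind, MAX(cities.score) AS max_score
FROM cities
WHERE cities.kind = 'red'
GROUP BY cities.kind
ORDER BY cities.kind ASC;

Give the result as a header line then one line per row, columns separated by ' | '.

== RESULT ==
cities.kind | max_score
red | 9

Derivation:
After WHERE (1 rows):
cities.kind | cities.score
red | 9
After GROUP BY (1 rows):
cities.kind | max_score
red | 9
After ORDER BY (1 rows):
cities.kind | max_score
red | 9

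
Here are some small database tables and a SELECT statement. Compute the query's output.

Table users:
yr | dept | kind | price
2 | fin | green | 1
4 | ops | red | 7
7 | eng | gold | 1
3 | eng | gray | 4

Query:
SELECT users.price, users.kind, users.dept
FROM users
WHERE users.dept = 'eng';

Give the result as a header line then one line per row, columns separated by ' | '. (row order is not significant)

== RESULT ==
users.price | users.kind | users.dept
1 | gold | eng
4 | gray | eng

Derivation:
After WHERE (2 rows):
users.yr | users.dept | users.kind | users.price
7 | eng | gold | 1
3 | eng | gray | 4
After SELECT (2 rows):
users.price | users.kind | users.dept
1 | gold | eng
4 | gray | eng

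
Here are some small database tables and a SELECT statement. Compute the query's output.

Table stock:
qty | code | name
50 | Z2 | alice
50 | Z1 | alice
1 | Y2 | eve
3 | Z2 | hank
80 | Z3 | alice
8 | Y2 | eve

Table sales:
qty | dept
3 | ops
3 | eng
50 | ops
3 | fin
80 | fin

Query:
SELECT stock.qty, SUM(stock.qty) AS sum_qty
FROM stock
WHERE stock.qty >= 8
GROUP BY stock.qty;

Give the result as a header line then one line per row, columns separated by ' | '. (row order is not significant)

== RESULT ==
stock.qty | sum_qty
50 | 100
80 | 80
8 | 8

Derivation:
After WHERE (4 rows):
stock.qty | stock.code | stock.name
50 | Z2 | alice
50 | Z1 | alice
80 | Z3 | alice
8 | Y2 | eve
After GROUP BY (3 rows):
stock.qty | sum_qty
50 | 100
80 | 80
8 | 8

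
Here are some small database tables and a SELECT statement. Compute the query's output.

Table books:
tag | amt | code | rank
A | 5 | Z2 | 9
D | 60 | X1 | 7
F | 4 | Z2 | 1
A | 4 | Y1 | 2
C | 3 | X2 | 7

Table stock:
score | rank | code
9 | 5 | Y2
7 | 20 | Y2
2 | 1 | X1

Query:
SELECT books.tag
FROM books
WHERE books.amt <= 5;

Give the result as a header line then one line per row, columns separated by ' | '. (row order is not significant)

== RESULT ==
books.tag
A
F
A
C

Derivation:
After WHERE (4 rows):
books.tag | books.amt | books.code | books.rank
A | 5 | Z2 | 9
F | 4 | Z2 | 1
A | 4 | Y1 | 2
C | 3 | X2 | 7
After SELECT (4 rows):
books.tag
A
F
A
C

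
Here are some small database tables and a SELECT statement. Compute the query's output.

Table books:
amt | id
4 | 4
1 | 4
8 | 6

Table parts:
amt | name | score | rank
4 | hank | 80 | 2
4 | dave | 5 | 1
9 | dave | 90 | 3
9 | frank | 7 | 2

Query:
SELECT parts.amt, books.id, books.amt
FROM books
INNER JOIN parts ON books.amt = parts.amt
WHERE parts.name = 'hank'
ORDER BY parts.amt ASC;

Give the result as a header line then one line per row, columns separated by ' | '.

After JOIN parts (2 rows):
books.amt | books.id | parts.amt | parts.name | parts.score | parts.rank
4 | 4 | 4 | hank | 80 | 2
4 | 4 | 4 | dave | 5 | 1
After WHERE (1 rows):
books.amt | books.id | parts.amt | parts.name | parts.score | parts.rank
4 | 4 | 4 | hank | 80 | 2
After SELECT (1 rows):
parts.amt | books.id | books.amt
4 | 4 | 4
After ORDER BY (1 rows):
parts.amt | books.id | books.amt
4 | 4 | 4

== RESULT ==
parts.amt | books.id | books.amt
4 | 4 | 4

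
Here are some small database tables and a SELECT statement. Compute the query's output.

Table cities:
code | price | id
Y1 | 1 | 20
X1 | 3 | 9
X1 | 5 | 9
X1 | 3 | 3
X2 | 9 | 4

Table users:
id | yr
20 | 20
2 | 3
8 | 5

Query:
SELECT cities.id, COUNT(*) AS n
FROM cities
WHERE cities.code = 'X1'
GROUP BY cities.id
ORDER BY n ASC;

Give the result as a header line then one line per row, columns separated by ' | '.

After WHERE (3 rows):
cities.code | cities.price | cities.id
X1 | 3 | 9
X1 | 5 | 9
X1 | 3 | 3
After GROUP BY (2 rows):
cities.id | n
9 | 2
3 | 1
After ORDER BY (2 rows):
cities.id | n
3 | 1
9 | 2

== RESULT ==
cities.id | n
3 | 1
9 | 2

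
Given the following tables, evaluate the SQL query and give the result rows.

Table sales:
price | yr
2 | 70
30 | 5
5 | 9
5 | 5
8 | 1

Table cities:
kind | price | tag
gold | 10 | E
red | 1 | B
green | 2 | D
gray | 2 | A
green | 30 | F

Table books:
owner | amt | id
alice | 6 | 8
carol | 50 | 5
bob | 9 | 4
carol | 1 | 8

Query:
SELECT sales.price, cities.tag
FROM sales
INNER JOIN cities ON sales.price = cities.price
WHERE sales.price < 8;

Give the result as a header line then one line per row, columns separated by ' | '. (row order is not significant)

After JOIN cities (3 rows):
sales.price | sales.yr | cities.kind | cities.price | cities.tag
2 | 70 | green | 2 | D
2 | 70 | gray | 2 | A
30 | 5 | green | 30 | F
After WHERE (2 rows):
sales.price | sales.yr | cities.kind | cities.price | cities.tag
2 | 70 | green | 2 | D
2 | 70 | gray | 2 | A
After SELECT (2 rows):
sales.price | cities.tag
2 | D
2 | A

== RESULT ==
sales.price | cities.tag
2 | D
2 | A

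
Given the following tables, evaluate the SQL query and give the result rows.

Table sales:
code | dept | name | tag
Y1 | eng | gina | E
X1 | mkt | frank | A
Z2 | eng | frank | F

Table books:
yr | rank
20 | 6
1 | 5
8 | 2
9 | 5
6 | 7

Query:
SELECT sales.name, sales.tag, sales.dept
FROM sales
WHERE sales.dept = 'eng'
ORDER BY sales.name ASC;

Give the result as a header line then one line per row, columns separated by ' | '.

== RESULT ==
sales.name | sales.tag | sales.dept
frank | F | eng
gina | E | eng

Derivation:
After WHERE (2 rows):
sales.code | sales.dept | sales.name | sales.tag
Y1 | eng | gina | E
Z2 | eng | frank | F
After SELECT (2 rows):
sales.name | sales.tag | sales.dept
gina | E | eng
frank | F | eng
After ORDER BY (2 rows):
sales.name | sales.tag | sales.dept
frank | F | eng
gina | E | eng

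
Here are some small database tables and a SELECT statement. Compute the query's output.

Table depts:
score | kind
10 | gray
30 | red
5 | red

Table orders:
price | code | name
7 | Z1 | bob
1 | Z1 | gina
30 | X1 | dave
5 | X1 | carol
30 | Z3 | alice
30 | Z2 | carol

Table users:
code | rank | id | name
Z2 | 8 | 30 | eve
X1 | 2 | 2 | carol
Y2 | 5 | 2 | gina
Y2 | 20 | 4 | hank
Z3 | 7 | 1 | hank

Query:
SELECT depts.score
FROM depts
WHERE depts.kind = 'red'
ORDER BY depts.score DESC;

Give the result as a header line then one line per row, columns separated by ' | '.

== RESULT ==
depts.score
30
5

Derivation:
After WHERE (2 rows):
depts.score | depts.kind
30 | red
5 | red
After SELECT (2 rows):
depts.score
30
5
After ORDER BY (2 rows):
depts.score
30
5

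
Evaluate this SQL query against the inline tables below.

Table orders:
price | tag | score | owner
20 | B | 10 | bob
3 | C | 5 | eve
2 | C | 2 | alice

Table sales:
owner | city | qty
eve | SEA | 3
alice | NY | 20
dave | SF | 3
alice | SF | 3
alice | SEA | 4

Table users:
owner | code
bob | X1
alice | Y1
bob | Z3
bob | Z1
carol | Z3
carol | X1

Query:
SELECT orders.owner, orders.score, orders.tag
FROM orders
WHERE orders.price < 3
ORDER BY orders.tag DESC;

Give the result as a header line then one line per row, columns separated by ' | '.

== RESULT ==
orders.owner | orders.score | orders.tag
alice | 2 | C

Derivation:
After WHERE (1 rows):
orders.price | orders.tag | orders.score | orders.owner
2 | C | 2 | alice
After SELECT (1 rows):
orders.owner | orders.score | orders.tag
alice | 2 | C
After ORDER BY (1 rows):
orders.owner | orders.score | orders.tag
alice | 2 | C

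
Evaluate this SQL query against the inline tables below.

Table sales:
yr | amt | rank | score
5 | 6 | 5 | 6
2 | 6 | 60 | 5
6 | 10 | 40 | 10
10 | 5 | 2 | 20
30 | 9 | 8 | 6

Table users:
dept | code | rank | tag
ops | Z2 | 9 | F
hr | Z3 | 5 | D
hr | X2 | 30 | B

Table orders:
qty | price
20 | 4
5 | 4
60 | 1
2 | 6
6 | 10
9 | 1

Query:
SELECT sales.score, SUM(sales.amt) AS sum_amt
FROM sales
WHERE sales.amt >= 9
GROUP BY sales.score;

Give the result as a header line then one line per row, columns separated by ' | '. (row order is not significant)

After WHERE (2 rows):
sales.yr | sales.amt | sales.rank | sales.score
6 | 10 | 40 | 10
30 | 9 | 8 | 6
After GROUP BY (2 rows):
sales.score | sum_amt
10 | 10
6 | 9

== RESULT ==
sales.score | sum_amt
10 | 10
6 | 9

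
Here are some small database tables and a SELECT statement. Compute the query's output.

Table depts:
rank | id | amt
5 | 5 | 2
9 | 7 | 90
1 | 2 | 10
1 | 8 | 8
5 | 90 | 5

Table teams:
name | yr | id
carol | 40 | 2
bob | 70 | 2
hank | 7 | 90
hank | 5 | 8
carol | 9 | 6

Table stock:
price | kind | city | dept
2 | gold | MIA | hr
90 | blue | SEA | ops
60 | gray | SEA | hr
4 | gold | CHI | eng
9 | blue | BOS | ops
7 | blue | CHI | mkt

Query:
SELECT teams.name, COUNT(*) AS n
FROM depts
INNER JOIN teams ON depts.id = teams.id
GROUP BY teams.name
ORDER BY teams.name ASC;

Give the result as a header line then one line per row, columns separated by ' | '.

After JOIN teams (4 rows):
depts.rank | depts.id | depts.amt | teams.name | teams.yr | teams.id
1 | 2 | 10 | carol | 40 | 2
1 | 2 | 10 | bob | 70 | 2
1 | 8 | 8 | hank | 5 | 8
5 | 90 | 5 | hank | 7 | 90
After GROUP BY (3 rows):
teams.name | n
carol | 1
bob | 1
hank | 2
After ORDER BY (3 rows):
teams.name | n
bob | 1
carol | 1
hank | 2

== RESULT ==
teams.name | n
bob | 1
carol | 1
hank | 2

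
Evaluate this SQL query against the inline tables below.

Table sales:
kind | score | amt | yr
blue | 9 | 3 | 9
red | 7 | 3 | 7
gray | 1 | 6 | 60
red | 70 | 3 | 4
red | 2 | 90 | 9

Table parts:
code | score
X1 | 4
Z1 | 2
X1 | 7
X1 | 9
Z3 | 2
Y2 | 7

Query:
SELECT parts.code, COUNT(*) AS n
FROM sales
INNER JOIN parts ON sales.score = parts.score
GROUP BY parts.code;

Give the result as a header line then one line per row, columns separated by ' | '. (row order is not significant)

== RESULT ==
parts.code | n
X1 | 2
Y2 | 1
Z1 | 1
Z3 | 1

Derivation:
After JOIN parts (5 rows):
sales.kind | sales.score | sales.amt | sales.yr | parts.code | parts.score
blue | 9 | 3 | 9 | X1 | 9
red | 7 | 3 | 7 | X1 | 7
red | 7 | 3 | 7 | Y2 | 7
red | 2 | 90 | 9 | Z1 | 2
red | 2 | 90 | 9 | Z3 | 2
After GROUP BY (4 rows):
parts.code | n
X1 | 2
Y2 | 1
Z1 | 1
Z3 | 1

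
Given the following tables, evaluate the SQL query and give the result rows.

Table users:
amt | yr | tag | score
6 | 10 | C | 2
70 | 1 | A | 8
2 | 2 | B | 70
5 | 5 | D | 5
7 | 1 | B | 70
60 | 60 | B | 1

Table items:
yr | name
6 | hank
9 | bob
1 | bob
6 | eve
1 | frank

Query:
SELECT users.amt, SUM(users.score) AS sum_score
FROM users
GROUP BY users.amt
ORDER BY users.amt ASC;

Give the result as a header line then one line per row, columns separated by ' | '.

After GROUP BY (6 rows):
users.amt | sum_score
6 | 2
70 | 8
2 | 70
5 | 5
7 | 70
60 | 1
After ORDER BY (6 rows):
users.amt | sum_score
2 | 70
5 | 5
6 | 2
7 | 70
60 | 1
70 | 8

== RESULT ==
users.amt | sum_score
2 | 70
5 | 5
6 | 2
7 | 70
60 | 1
70 | 8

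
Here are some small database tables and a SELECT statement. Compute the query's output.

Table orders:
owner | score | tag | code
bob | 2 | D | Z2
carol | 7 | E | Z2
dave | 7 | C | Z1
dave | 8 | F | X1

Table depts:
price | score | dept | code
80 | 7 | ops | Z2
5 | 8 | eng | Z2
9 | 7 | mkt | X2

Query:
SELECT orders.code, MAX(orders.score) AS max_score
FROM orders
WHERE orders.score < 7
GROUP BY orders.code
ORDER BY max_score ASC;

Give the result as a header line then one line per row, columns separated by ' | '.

After WHERE (1 rows):
orders.owner | orders.score | orders.tag | orders.code
bob | 2 | D | Z2
After GROUP BY (1 rows):
orders.code | max_score
Z2 | 2
After ORDER BY (1 rows):
orders.code | max_score
Z2 | 2

== RESULT ==
orders.code | max_score
Z2 | 2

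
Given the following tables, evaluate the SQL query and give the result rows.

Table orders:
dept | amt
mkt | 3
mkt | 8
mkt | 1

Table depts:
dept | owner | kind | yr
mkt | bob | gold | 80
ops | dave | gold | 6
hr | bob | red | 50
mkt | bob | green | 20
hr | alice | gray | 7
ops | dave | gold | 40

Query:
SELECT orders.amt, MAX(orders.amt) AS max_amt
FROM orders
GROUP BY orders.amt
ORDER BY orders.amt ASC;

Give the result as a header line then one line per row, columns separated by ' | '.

== RESULT ==
orders.amt | max_amt
1 | 1
3 | 3
8 | 8

Derivation:
After GROUP BY (3 rows):
orders.amt | max_amt
3 | 3
8 | 8
1 | 1
After ORDER BY (3 rows):
orders.amt | max_amt
1 | 1
3 | 3
8 | 8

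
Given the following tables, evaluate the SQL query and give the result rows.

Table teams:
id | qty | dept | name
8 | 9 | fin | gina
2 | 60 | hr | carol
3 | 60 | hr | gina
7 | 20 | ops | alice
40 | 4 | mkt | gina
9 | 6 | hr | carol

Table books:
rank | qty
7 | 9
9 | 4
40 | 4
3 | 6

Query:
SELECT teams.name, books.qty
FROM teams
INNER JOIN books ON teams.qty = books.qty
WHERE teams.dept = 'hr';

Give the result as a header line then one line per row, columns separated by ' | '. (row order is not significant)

== RESULT ==
teams.name | books.qty
carol | 6

Derivation:
After JOIN books (4 rows):
teams.id | teams.qty | teams.dept | teams.name | books.rank | books.qty
8 | 9 | fin | gina | 7 | 9
40 | 4 | mkt | gina | 9 | 4
40 | 4 | mkt | gina | 40 | 4
9 | 6 | hr | carol | 3 | 6
After WHERE (1 rows):
teams.id | teams.qty | teams.dept | teams.name | books.rank | books.qty
9 | 6 | hr | carol | 3 | 6
After SELECT (1 rows):
teams.name | books.qty
carol | 6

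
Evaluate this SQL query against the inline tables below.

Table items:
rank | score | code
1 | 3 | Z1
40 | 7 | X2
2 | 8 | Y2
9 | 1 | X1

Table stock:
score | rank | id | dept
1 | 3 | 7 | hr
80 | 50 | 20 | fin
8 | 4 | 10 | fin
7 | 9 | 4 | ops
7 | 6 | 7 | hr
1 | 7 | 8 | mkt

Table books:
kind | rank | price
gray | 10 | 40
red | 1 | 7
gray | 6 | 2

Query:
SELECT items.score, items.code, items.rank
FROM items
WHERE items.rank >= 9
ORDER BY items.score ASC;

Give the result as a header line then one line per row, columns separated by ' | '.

After WHERE (2 rows):
items.rank | items.score | items.code
40 | 7 | X2
9 | 1 | X1
After SELECT (2 rows):
items.score | items.code | items.rank
7 | X2 | 40
1 | X1 | 9
After ORDER BY (2 rows):
items.score | items.code | items.rank
1 | X1 | 9
7 | X2 | 40

== RESULT ==
items.score | items.code | items.rank
1 | X1 | 9
7 | X2 | 40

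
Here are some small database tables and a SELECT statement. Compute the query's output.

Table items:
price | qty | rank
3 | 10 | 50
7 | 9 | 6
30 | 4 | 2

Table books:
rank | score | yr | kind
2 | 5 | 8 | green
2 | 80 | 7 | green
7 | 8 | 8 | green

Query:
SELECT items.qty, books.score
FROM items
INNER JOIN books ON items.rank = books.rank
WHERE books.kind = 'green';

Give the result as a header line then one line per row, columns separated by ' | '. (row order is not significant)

After JOIN books (2 rows):
items.price | items.qty | items.rank | books.rank | books.score | books.yr | books.kind
30 | 4 | 2 | 2 | 5 | 8 | green
30 | 4 | 2 | 2 | 80 | 7 | green
After WHERE (2 rows):
items.price | items.qty | items.rank | books.rank | books.score | books.yr | books.kind
30 | 4 | 2 | 2 | 5 | 8 | green
30 | 4 | 2 | 2 | 80 | 7 | green
After SELECT (2 rows):
items.qty | books.score
4 | 5
4 | 80

== RESULT ==
items.qty | books.score
4 | 5
4 | 80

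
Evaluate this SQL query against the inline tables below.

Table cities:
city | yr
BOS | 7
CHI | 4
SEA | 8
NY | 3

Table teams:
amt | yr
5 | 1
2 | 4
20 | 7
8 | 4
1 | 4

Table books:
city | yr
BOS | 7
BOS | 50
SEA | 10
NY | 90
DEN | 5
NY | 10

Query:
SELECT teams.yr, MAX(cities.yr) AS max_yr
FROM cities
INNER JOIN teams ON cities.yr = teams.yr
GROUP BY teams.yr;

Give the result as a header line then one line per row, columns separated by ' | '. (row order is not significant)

After JOIN teams (4 rows):
cities.city | cities.yr | teams.amt | teams.yr
BOS | 7 | 20 | 7
CHI | 4 | 2 | 4
CHI | 4 | 8 | 4
CHI | 4 | 1 | 4
After GROUP BY (2 rows):
teams.yr | max_yr
7 | 7
4 | 4

== RESULT ==
teams.yr | max_yr
7 | 7
4 | 4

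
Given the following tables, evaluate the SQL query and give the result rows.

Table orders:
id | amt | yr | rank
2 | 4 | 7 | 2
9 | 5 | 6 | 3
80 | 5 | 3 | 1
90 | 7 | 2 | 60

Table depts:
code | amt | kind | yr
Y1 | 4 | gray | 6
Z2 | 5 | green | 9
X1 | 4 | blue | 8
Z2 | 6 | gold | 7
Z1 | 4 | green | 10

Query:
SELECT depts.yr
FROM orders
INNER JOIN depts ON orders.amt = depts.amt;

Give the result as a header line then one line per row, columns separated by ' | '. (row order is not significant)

After JOIN depts (5 rows):
orders.id | orders.amt | orders.yr | orders.rank | depts.code | depts.amt | depts.kind | depts.yr
2 | 4 | 7 | 2 | Y1 | 4 | gray | 6
2 | 4 | 7 | 2 | X1 | 4 | blue | 8
2 | 4 | 7 | 2 | Z1 | 4 | green | 10
9 | 5 | 6 | 3 | Z2 | 5 | green | 9
80 | 5 | 3 | 1 | Z2 | 5 | green | 9
After SELECT (5 rows):
depts.yr
6
8
10
9
9

== RESULT ==
depts.yr
6
8
10
9
9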